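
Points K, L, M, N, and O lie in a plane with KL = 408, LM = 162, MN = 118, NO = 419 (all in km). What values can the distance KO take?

0 ≤ KO ≤ 1107 km

The maximum is all hops collinear in one direction: 408 + 162 + 118 + 419 = 1107.
The longest hop is 419; the others sum to 688. Since 419 ≤ 688, the path can fold back on itself completely, so the minimum distance is 0.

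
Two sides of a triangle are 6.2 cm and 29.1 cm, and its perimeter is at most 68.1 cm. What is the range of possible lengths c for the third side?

22.9 < c ≤ 32.8 cm

Triangle inequality alone gives 22.9 < c < 35.3.
The perimeter condition gives c ≤ 68.1 − 6.2 − 29.1 = 32.8.
Intersecting the two: 22.9 < c ≤ 32.8.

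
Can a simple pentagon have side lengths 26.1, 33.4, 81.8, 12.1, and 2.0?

No

For a pentagon, each side must be shorter than the sum of the others.
Here the longest side is 81.8, but the remaining 4 sides sum to only 73.6.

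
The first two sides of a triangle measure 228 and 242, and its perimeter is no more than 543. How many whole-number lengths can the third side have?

59

Triangle inequality: 14 < x < 470. Perimeter ≤ 543 gives x ≤ 543 − 228 − 242 = 73.
So 14 < x ≤ 73; integers 15 through 73: 59 values.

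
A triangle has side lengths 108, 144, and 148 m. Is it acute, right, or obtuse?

acute

Compare the square of the longest side to the sum of squares of the other two: 108² + 144² = 32400 > 21904 = 148².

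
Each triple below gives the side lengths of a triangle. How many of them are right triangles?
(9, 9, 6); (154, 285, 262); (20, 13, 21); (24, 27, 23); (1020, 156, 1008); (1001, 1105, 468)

(9,9,6): 6²+9² = 117 > 81 = 9² → acute
(154,285,262): 154²+262² = 92360 > 81225 = 285² → acute
(20,13,21): 13²+20² = 569 > 441 = 21² → acute
(24,27,23): 23²+24² = 1105 > 729 = 27² → acute
(1020,156,1008): 156²+1008² = 1040400 = 1020² → right
(1001,1105,468): 468²+1001² = 1221025 = 1105² → right
2 of the 6 are right.

2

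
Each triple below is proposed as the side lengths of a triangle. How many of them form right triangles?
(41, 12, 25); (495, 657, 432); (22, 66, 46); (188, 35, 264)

(41,12,25): 12+25 ≤ 41, not a triangle
(495,657,432): 432²+495² = 431649 = 657² → right
(22,66,46): 22²+46² = 2600 < 4356 = 66² → obtuse
(188,35,264): 35+188 ≤ 264, not a triangle
1 of the 4 is right.

1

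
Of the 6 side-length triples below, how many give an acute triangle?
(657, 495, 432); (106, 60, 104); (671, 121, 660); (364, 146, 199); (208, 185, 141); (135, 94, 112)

3

(657,495,432): 432²+495² = 431649 = 657² → right
(106,60,104): 60²+104² = 14416 > 11236 = 106² → acute
(671,121,660): 121²+660² = 450241 = 671² → right
(364,146,199): 146+199 ≤ 364, not a triangle
(208,185,141): 141²+185² = 54106 > 43264 = 208² → acute
(135,94,112): 94²+112² = 21380 > 18225 = 135² → acute
3 of the 6 are acute.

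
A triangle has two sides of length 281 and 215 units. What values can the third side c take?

66 < c < 496 (units)

By the triangle inequality, c must be less than 281 + 215 = 496 and greater than |281 − 215| = 66.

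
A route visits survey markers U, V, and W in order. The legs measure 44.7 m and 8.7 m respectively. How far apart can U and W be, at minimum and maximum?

36.0 ≤ UW ≤ 53.4 m

By the triangle inequality, |44.7 − 8.7| ≤ UW ≤ 44.7 + 8.7.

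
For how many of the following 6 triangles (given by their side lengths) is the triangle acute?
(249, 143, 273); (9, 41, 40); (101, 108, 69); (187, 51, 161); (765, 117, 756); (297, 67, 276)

2

(249,143,273): 143²+249² = 82450 > 74529 = 273² → acute
(9,41,40): 9²+40² = 1681 = 41² → right
(101,108,69): 69²+101² = 14962 > 11664 = 108² → acute
(187,51,161): 51²+161² = 28522 < 34969 = 187² → obtuse
(765,117,756): 117²+756² = 585225 = 765² → right
(297,67,276): 67²+276² = 80665 < 88209 = 297² → obtuse
2 of the 6 are acute.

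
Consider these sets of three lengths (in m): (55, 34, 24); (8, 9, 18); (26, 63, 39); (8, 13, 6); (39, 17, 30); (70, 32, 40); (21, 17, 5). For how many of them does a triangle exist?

(24,34,55): 24+34 > 55 → valid
(8,9,18): 8+9 ≤ 18 → not valid
(26,39,63): 26+39 > 63 → valid
(6,8,13): 6+8 > 13 → valid
(17,30,39): 17+30 > 39 → valid
(32,40,70): 32+40 > 70 → valid
(5,17,21): 5+17 > 21 → valid
6 of the 7 triples form a triangle.

6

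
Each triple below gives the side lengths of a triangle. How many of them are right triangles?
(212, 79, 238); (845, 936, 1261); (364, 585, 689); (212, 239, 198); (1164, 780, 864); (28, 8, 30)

3

(212,79,238): 79²+212² = 51185 < 56644 = 238² → obtuse
(845,936,1261): 845²+936² = 1590121 = 1261² → right
(364,585,689): 364²+585² = 474721 = 689² → right
(212,239,198): 198²+212² = 84148 > 57121 = 239² → acute
(1164,780,864): 780²+864² = 1354896 = 1164² → right
(28,8,30): 8²+28² = 848 < 900 = 30² → obtuse
3 of the 6 are right.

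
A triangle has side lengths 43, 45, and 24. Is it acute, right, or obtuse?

Compare the square of the longest side to the sum of squares of the other two: 24² + 43² = 2425 > 2025 = 45².

acute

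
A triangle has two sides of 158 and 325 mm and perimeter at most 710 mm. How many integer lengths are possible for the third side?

Triangle inequality: 167 < x < 483. Perimeter ≤ 710 gives x ≤ 710 − 158 − 325 = 227.
So 167 < x ≤ 227; integers 168 through 227: 60 values.

60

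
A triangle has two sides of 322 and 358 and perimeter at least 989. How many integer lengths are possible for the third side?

371

Triangle inequality: 36 < x < 680. Perimeter ≥ 989 gives x ≥ 989 − 322 − 358 = 309.
So 309 ≤ x < 680; integers 309 through 679: 371 values.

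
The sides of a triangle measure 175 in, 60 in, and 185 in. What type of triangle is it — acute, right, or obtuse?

Compare the square of the longest side to the sum of squares of the other two: 60² + 175² = 34225 = 185².

right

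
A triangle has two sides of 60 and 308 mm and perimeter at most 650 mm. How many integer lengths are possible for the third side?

Triangle inequality: 248 < x < 368. Perimeter ≤ 650 gives x ≤ 650 − 60 − 308 = 282.
So 248 < x ≤ 282; integers 249 through 282: 34 values.

34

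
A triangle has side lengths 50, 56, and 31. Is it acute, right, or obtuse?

Compare the square of the longest side to the sum of squares of the other two: 31² + 50² = 3461 > 3136 = 56².

acute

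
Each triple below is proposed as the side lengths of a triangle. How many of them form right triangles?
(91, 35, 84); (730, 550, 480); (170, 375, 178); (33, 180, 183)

3

(91,35,84): 35²+84² = 8281 = 91² → right
(730,550,480): 480²+550² = 532900 = 730² → right
(170,375,178): 170+178 ≤ 375, not a triangle
(33,180,183): 33²+180² = 33489 = 183² → right
3 of the 4 are right.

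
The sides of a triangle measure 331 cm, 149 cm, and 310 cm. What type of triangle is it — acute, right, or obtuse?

Compare the square of the longest side to the sum of squares of the other two: 149² + 310² = 118301 > 109561 = 331².

acute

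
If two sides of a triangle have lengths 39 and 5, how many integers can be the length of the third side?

The third side lies in the open interval (34, 44).
Integers from 35 to 43 inclusive: 43 − 35 + 1 = 9.

9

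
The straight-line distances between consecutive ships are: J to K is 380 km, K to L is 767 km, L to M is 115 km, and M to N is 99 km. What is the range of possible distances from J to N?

173 ≤ JN ≤ 1361 km

The maximum is all hops collinear in one direction: 380 + 767 + 115 + 99 = 1361.
The longest hop is 767; the others sum to 594. Folding the others back against it leaves at least 767 − 594 = 173.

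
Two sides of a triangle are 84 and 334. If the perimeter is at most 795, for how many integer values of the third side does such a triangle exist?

Triangle inequality: 250 < x < 418. Perimeter ≤ 795 gives x ≤ 795 − 84 − 334 = 377.
So 250 < x ≤ 377; integers 251 through 377: 127 values.

127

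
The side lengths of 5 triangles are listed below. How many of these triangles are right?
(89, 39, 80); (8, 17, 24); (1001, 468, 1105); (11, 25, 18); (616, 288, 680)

3

(89,39,80): 39²+80² = 7921 = 89² → right
(8,17,24): 8²+17² = 353 < 576 = 24² → obtuse
(1001,468,1105): 468²+1001² = 1221025 = 1105² → right
(11,25,18): 11²+18² = 445 < 625 = 25² → obtuse
(616,288,680): 288²+616² = 462400 = 680² → right
3 of the 5 are right.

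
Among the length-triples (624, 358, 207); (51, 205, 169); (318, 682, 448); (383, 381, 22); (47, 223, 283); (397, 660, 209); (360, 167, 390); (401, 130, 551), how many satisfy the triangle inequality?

(207,358,624): 207+358 ≤ 624 → not valid
(51,169,205): 51+169 > 205 → valid
(318,448,682): 318+448 > 682 → valid
(22,381,383): 22+381 > 383 → valid
(47,223,283): 47+223 ≤ 283 → not valid
(209,397,660): 209+397 ≤ 660 → not valid
(167,360,390): 167+360 > 390 → valid
(130,401,551): 130+401 ≤ 551 → not valid
4 of the 8 triples form a triangle.

4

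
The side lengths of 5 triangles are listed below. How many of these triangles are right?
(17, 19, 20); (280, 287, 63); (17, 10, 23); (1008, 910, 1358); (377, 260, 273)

3

(17,19,20): 17²+19² = 650 > 400 = 20² → acute
(280,287,63): 63²+280² = 82369 = 287² → right
(17,10,23): 10²+17² = 389 < 529 = 23² → obtuse
(1008,910,1358): 910²+1008² = 1844164 = 1358² → right
(377,260,273): 260²+273² = 142129 = 377² → right
3 of the 5 are right.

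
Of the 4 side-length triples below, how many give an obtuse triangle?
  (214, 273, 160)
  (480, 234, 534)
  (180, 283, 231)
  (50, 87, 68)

2

(214,273,160): 160²+214² = 71396 < 74529 = 273² → obtuse
(480,234,534): 234²+480² = 285156 = 534² → right
(180,283,231): 180²+231² = 85761 > 80089 = 283² → acute
(50,87,68): 50²+68² = 7124 < 7569 = 87² → obtuse
2 of the 4 are obtuse.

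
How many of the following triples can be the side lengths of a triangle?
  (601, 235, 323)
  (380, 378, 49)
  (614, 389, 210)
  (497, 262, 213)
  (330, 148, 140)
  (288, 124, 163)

(235,323,601): 235+323 ≤ 601 → not valid
(49,378,380): 49+378 > 380 → valid
(210,389,614): 210+389 ≤ 614 → not valid
(213,262,497): 213+262 ≤ 497 → not valid
(140,148,330): 140+148 ≤ 330 → not valid
(124,163,288): 124+163 ≤ 288 → not valid
1 of the 6 triples forms a triangle.

1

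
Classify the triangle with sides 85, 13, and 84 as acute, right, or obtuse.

Compare the square of the longest side to the sum of squares of the other two: 13² + 84² = 7225 = 85².

right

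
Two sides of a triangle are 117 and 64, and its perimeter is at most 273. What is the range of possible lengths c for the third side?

Triangle inequality alone gives 53 < c < 181.
The perimeter condition gives c ≤ 273 − 117 − 64 = 92.
Intersecting the two: 53 < c ≤ 92.

53 < c ≤ 92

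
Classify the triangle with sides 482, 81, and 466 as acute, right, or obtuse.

Compare the square of the longest side to the sum of squares of the other two: 81² + 466² = 223717 < 232324 = 482².

obtuse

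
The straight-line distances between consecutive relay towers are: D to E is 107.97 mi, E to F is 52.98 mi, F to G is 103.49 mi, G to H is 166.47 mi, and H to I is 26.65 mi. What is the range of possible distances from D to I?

0 ≤ DI ≤ 457.56 mi

The maximum is all hops collinear in one direction: 107.97 + 52.98 + 103.49 + 166.47 + 26.65 = 457.56.
The longest hop is 166.47; the others sum to 291.09. Since 166.47 ≤ 291.09, the path can fold back on itself completely, so the minimum distance is 0.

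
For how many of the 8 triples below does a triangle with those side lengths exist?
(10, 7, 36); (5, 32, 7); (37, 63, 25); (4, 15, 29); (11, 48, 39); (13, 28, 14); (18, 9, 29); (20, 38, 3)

(7,10,36): 7+10 ≤ 36 → not valid
(5,7,32): 5+7 ≤ 32 → not valid
(25,37,63): 25+37 ≤ 63 → not valid
(4,15,29): 4+15 ≤ 29 → not valid
(11,39,48): 11+39 > 48 → valid
(13,14,28): 13+14 ≤ 28 → not valid
(9,18,29): 9+18 ≤ 29 → not valid
(3,20,38): 3+20 ≤ 38 → not valid
1 of the 8 triples forms a triangle.

1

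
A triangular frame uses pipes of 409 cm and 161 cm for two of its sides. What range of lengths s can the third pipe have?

248 < s < 570 (cm)

By the triangle inequality, s must be less than 409 + 161 = 570 and greater than |409 − 161| = 248.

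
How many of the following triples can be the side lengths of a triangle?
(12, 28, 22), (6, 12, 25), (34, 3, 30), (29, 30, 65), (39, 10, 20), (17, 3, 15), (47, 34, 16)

3

(12,22,28): 12+22 > 28 → valid
(6,12,25): 6+12 ≤ 25 → not valid
(3,30,34): 3+30 ≤ 34 → not valid
(29,30,65): 29+30 ≤ 65 → not valid
(10,20,39): 10+20 ≤ 39 → not valid
(3,15,17): 3+15 > 17 → valid
(16,34,47): 16+34 > 47 → valid
3 of the 7 triples form a triangle.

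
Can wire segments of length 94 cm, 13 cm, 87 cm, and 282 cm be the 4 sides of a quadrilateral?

No

For a quadrilateral, each side must be shorter than the sum of the others.
Here the longest side is 282, but the remaining 3 sides sum to only 194.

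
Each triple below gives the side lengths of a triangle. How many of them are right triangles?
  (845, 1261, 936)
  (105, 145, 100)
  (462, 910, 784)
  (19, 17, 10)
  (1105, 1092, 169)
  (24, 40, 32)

5

(845,1261,936): 845²+936² = 1590121 = 1261² → right
(105,145,100): 100²+105² = 21025 = 145² → right
(462,910,784): 462²+784² = 828100 = 910² → right
(19,17,10): 10²+17² = 389 > 361 = 19² → acute
(1105,1092,169): 169²+1092² = 1221025 = 1105² → right
(24,40,32): 24²+32² = 1600 = 40² → right
5 of the 6 are right.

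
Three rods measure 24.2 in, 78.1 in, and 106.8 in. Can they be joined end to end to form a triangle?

No

The longest side is 106.8, but the other two sum to only 102.3.
102.3 < 106.8, so the triangle inequality fails.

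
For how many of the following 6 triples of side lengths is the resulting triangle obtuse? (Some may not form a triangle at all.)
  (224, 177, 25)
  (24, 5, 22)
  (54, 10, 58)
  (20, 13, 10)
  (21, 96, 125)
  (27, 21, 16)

4

(224,177,25): 25+177 ≤ 224, not a triangle
(24,5,22): 5²+22² = 509 < 576 = 24² → obtuse
(54,10,58): 10²+54² = 3016 < 3364 = 58² → obtuse
(20,13,10): 10²+13² = 269 < 400 = 20² → obtuse
(21,96,125): 21+96 ≤ 125, not a triangle
(27,21,16): 16²+21² = 697 < 729 = 27² → obtuse
4 of the 6 are obtuse.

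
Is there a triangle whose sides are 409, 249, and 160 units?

No

The two shorter sides sum to 409, exactly equal to the longest side 409.
That gives only a degenerate (flat) triangle — the inequality must be strict.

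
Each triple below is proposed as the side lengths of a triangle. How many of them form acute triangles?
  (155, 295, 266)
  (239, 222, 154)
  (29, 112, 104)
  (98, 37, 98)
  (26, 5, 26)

4

(155,295,266): 155²+266² = 94781 > 87025 = 295² → acute
(239,222,154): 154²+222² = 73000 > 57121 = 239² → acute
(29,112,104): 29²+104² = 11657 < 12544 = 112² → obtuse
(98,37,98): 37²+98² = 10973 > 9604 = 98² → acute
(26,5,26): 5²+26² = 701 > 676 = 26² → acute
4 of the 5 are acute.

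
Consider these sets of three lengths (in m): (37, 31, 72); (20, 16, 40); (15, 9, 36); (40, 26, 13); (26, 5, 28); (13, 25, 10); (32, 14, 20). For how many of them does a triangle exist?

(31,37,72): 31+37 ≤ 72 → not valid
(16,20,40): 16+20 ≤ 40 → not valid
(9,15,36): 9+15 ≤ 36 → not valid
(13,26,40): 13+26 ≤ 40 → not valid
(5,26,28): 5+26 > 28 → valid
(10,13,25): 10+13 ≤ 25 → not valid
(14,20,32): 14+20 > 32 → valid
2 of the 7 triples form a triangle.

2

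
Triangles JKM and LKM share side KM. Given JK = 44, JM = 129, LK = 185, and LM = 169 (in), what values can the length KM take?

From triangle JKM: |44 − 129| < KM < 44 + 129, i.e. 85 < KM < 173.
From triangle LKM: 16 < KM < 354.
Both must hold, so KM lies in the intersection.

85 < KM < 173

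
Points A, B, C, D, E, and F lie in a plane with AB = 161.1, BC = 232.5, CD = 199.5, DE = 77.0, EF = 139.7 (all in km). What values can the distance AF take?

The maximum is all hops collinear in one direction: 161.1 + 232.5 + 199.5 + 77.0 + 139.7 = 809.8.
The longest hop is 232.5; the others sum to 577.3. Since 232.5 ≤ 577.3, the path can fold back on itself completely, so the minimum distance is 0.

0 ≤ AF ≤ 809.8 km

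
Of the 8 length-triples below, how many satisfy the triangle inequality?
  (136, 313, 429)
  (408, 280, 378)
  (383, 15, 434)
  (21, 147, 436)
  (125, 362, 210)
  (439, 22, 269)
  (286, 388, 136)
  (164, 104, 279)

3

(136,313,429): 136+313 > 429 → valid
(280,378,408): 280+378 > 408 → valid
(15,383,434): 15+383 ≤ 434 → not valid
(21,147,436): 21+147 ≤ 436 → not valid
(125,210,362): 125+210 ≤ 362 → not valid
(22,269,439): 22+269 ≤ 439 → not valid
(136,286,388): 136+286 > 388 → valid
(104,164,279): 104+164 ≤ 279 → not valid
3 of the 8 triples form a triangle.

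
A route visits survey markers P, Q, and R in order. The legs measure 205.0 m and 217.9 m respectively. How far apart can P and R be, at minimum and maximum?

12.9 ≤ PR ≤ 422.9 m

By the triangle inequality, |205.0 − 217.9| ≤ PR ≤ 205.0 + 217.9.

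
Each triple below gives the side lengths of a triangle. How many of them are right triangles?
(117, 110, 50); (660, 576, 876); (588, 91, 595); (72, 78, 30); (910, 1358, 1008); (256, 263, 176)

(117,110,50): 50²+110² = 14600 > 13689 = 117² → acute
(660,576,876): 576²+660² = 767376 = 876² → right
(588,91,595): 91²+588² = 354025 = 595² → right
(72,78,30): 30²+72² = 6084 = 78² → right
(910,1358,1008): 910²+1008² = 1844164 = 1358² → right
(256,263,176): 176²+256² = 96512 > 69169 = 263² → acute
4 of the 6 are right.

4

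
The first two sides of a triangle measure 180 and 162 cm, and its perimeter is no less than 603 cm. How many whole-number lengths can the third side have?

81

Triangle inequality: 18 < x < 342. Perimeter ≥ 603 gives x ≥ 603 − 180 − 162 = 261.
So 261 ≤ x < 342; integers 261 through 341: 81 values.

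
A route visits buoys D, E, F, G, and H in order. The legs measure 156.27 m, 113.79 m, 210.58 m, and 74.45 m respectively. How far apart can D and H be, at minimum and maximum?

The maximum is all hops collinear in one direction: 156.27 + 113.79 + 210.58 + 74.45 = 555.09.
The longest hop is 210.58; the others sum to 344.51. Since 210.58 ≤ 344.51, the path can fold back on itself completely, so the minimum distance is 0.

0 ≤ DH ≤ 555.09 m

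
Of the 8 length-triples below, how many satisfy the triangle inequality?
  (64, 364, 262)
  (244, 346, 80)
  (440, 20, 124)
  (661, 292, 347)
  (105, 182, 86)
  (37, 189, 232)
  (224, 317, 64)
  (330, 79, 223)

1

(64,262,364): 64+262 ≤ 364 → not valid
(80,244,346): 80+244 ≤ 346 → not valid
(20,124,440): 20+124 ≤ 440 → not valid
(292,347,661): 292+347 ≤ 661 → not valid
(86,105,182): 86+105 > 182 → valid
(37,189,232): 37+189 ≤ 232 → not valid
(64,224,317): 64+224 ≤ 317 → not valid
(79,223,330): 79+223 ≤ 330 → not valid
1 of the 8 triples forms a triangle.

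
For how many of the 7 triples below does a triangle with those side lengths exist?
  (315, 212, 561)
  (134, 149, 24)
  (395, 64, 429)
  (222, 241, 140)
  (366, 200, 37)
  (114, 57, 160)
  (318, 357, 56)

5

(212,315,561): 212+315 ≤ 561 → not valid
(24,134,149): 24+134 > 149 → valid
(64,395,429): 64+395 > 429 → valid
(140,222,241): 140+222 > 241 → valid
(37,200,366): 37+200 ≤ 366 → not valid
(57,114,160): 57+114 > 160 → valid
(56,318,357): 56+318 > 357 → valid
5 of the 7 triples form a triangle.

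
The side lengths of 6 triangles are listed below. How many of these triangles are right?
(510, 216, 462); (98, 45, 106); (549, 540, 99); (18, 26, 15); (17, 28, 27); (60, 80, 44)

2

(510,216,462): 216²+462² = 260100 = 510² → right
(98,45,106): 45²+98² = 11629 > 11236 = 106² → acute
(549,540,99): 99²+540² = 301401 = 549² → right
(18,26,15): 15²+18² = 549 < 676 = 26² → obtuse
(17,28,27): 17²+27² = 1018 > 784 = 28² → acute
(60,80,44): 44²+60² = 5536 < 6400 = 80² → obtuse
2 of the 6 are right.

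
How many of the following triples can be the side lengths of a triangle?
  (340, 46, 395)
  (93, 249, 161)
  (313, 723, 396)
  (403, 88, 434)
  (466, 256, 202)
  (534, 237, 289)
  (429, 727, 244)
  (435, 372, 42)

2

(46,340,395): 46+340 ≤ 395 → not valid
(93,161,249): 93+161 > 249 → valid
(313,396,723): 313+396 ≤ 723 → not valid
(88,403,434): 88+403 > 434 → valid
(202,256,466): 202+256 ≤ 466 → not valid
(237,289,534): 237+289 ≤ 534 → not valid
(244,429,727): 244+429 ≤ 727 → not valid
(42,372,435): 42+372 ≤ 435 → not valid
2 of the 8 triples form a triangle.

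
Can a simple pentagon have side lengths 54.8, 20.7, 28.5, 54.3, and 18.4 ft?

A pentagon exists iff every side is shorter than the sum of the others — equivalently, the longest side is less than the sum of the rest.
Longest side 54.8 < 121.9 (sum of the remaining 4), so yes.

Yes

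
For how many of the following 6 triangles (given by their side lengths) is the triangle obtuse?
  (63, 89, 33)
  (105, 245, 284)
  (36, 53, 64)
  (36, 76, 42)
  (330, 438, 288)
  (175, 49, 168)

(63,89,33): 33²+63² = 5058 < 7921 = 89² → obtuse
(105,245,284): 105²+245² = 71050 < 80656 = 284² → obtuse
(36,53,64): 36²+53² = 4105 > 4096 = 64² → acute
(36,76,42): 36²+42² = 3060 < 5776 = 76² → obtuse
(330,438,288): 288²+330² = 191844 = 438² → right
(175,49,168): 49²+168² = 30625 = 175² → right
3 of the 6 are obtuse.

3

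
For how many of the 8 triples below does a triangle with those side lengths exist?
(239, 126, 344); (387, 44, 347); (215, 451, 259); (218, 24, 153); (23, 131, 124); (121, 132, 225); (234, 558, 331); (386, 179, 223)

(126,239,344): 126+239 > 344 → valid
(44,347,387): 44+347 > 387 → valid
(215,259,451): 215+259 > 451 → valid
(24,153,218): 24+153 ≤ 218 → not valid
(23,124,131): 23+124 > 131 → valid
(121,132,225): 121+132 > 225 → valid
(234,331,558): 234+331 > 558 → valid
(179,223,386): 179+223 > 386 → valid
7 of the 8 triples form a triangle.

7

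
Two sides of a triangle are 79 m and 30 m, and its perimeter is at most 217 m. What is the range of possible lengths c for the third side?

Triangle inequality alone gives 49 < c < 109.
The perimeter condition gives c ≤ 217 − 79 − 30 = 108.
Intersecting the two: 49 < c ≤ 108.

49 < c ≤ 108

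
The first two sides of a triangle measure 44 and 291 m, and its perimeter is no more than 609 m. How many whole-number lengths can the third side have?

Triangle inequality: 247 < x < 335. Perimeter ≤ 609 gives x ≤ 609 − 44 − 291 = 274.
So 247 < x ≤ 274; integers 248 through 274: 27 values.

27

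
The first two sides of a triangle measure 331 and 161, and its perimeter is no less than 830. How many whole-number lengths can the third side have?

Triangle inequality: 170 < x < 492. Perimeter ≥ 830 gives x ≥ 830 − 331 − 161 = 338.
So 338 ≤ x < 492; integers 338 through 491: 154 values.

154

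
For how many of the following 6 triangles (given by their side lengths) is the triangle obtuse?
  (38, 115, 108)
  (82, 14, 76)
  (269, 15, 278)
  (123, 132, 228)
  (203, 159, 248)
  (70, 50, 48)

5

(38,115,108): 38²+108² = 13108 < 13225 = 115² → obtuse
(82,14,76): 14²+76² = 5972 < 6724 = 82² → obtuse
(269,15,278): 15²+269² = 72586 < 77284 = 278² → obtuse
(123,132,228): 123²+132² = 32553 < 51984 = 228² → obtuse
(203,159,248): 159²+203² = 66490 > 61504 = 248² → acute
(70,50,48): 48²+50² = 4804 < 4900 = 70² → obtuse
5 of the 6 are obtuse.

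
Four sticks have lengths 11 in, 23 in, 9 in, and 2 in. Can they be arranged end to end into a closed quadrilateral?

No

For a quadrilateral, each side must be shorter than the sum of the others.
Here the longest side is 23, but the remaining 3 sides sum to only 22.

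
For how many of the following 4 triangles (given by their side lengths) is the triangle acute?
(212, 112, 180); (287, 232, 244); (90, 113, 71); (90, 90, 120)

3

(212,112,180): 112²+180² = 44944 = 212² → right
(287,232,244): 232²+244² = 113360 > 82369 = 287² → acute
(90,113,71): 71²+90² = 13141 > 12769 = 113² → acute
(90,90,120): 90²+90² = 16200 > 14400 = 120² → acute
3 of the 4 are acute.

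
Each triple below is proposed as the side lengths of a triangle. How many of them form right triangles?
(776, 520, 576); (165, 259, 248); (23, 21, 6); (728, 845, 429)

(776,520,576): 520²+576² = 602176 = 776² → right
(165,259,248): 165²+248² = 88729 > 67081 = 259² → acute
(23,21,6): 6²+21² = 477 < 529 = 23² → obtuse
(728,845,429): 429²+728² = 714025 = 845² → right
2 of the 4 are right.

2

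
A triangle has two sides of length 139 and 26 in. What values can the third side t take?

By the triangle inequality, t must be less than 139 + 26 = 165 and greater than |139 − 26| = 113.

113 < t < 165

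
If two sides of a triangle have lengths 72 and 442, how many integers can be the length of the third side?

143

The third side lies in the open interval (370, 514).
Integers from 371 to 513 inclusive: 513 − 371 + 1 = 143.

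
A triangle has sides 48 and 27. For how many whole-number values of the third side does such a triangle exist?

53

The third side lies in the open interval (21, 75).
Integers from 22 to 74 inclusive: 74 − 22 + 1 = 53.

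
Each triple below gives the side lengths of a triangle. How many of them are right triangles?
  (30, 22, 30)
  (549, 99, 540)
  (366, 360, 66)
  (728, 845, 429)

(30,22,30): 22²+30² = 1384 > 900 = 30² → acute
(549,99,540): 99²+540² = 301401 = 549² → right
(366,360,66): 66²+360² = 133956 = 366² → right
(728,845,429): 429²+728² = 714025 = 845² → right
3 of the 4 are right.

3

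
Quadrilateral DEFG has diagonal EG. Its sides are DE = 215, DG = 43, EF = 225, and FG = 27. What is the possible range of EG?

From triangle DEG: |215 − 43| < EG < 215 + 43, i.e. 172 < EG < 258.
From triangle FEG: 198 < EG < 252.
Both must hold, so EG lies in the intersection.

198 < EG < 252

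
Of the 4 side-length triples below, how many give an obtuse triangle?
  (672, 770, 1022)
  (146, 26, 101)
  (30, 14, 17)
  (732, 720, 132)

(672,770,1022): 672²+770² = 1044484 = 1022² → right
(146,26,101): 26+101 ≤ 146, not a triangle
(30,14,17): 14²+17² = 485 < 900 = 30² → obtuse
(732,720,132): 132²+720² = 535824 = 732² → right
1 of the 4 is obtuse.

1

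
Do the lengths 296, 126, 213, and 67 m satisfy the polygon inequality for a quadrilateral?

A quadrilateral exists iff every side is shorter than the sum of the others — equivalently, the longest side is less than the sum of the rest.
Longest side 296 < 406 (sum of the remaining 3), so yes.

Yes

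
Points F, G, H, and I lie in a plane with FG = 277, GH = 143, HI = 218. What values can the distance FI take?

The maximum is all hops collinear in one direction: 277 + 143 + 218 = 638.
The longest hop is 277; the others sum to 361. Since 277 ≤ 361, the path can fold back on itself completely, so the minimum distance is 0.

0 ≤ FI ≤ 638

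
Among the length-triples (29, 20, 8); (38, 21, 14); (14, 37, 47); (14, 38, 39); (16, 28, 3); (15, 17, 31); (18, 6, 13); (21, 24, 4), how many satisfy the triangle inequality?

5

(8,20,29): 8+20 ≤ 29 → not valid
(14,21,38): 14+21 ≤ 38 → not valid
(14,37,47): 14+37 > 47 → valid
(14,38,39): 14+38 > 39 → valid
(3,16,28): 3+16 ≤ 28 → not valid
(15,17,31): 15+17 > 31 → valid
(6,13,18): 6+13 > 18 → valid
(4,21,24): 4+21 > 24 → valid
5 of the 8 triples form a triangle.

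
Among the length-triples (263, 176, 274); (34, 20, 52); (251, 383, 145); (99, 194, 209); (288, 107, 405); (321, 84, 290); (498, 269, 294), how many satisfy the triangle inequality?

(176,263,274): 176+263 > 274 → valid
(20,34,52): 20+34 > 52 → valid
(145,251,383): 145+251 > 383 → valid
(99,194,209): 99+194 > 209 → valid
(107,288,405): 107+288 ≤ 405 → not valid
(84,290,321): 84+290 > 321 → valid
(269,294,498): 269+294 > 498 → valid
6 of the 7 triples form a triangle.

6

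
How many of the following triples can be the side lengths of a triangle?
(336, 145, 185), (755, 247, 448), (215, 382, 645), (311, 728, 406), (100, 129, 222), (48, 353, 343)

2

(145,185,336): 145+185 ≤ 336 → not valid
(247,448,755): 247+448 ≤ 755 → not valid
(215,382,645): 215+382 ≤ 645 → not valid
(311,406,728): 311+406 ≤ 728 → not valid
(100,129,222): 100+129 > 222 → valid
(48,343,353): 48+343 > 353 → valid
2 of the 6 triples form a triangle.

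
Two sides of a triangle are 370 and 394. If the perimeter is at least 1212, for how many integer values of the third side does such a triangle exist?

316

Triangle inequality: 24 < x < 764. Perimeter ≥ 1212 gives x ≥ 1212 − 370 − 394 = 448.
So 448 ≤ x < 764; integers 448 through 763: 316 values.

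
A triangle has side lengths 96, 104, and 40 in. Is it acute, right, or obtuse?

Compare the square of the longest side to the sum of squares of the other two: 40² + 96² = 10816 = 104².

right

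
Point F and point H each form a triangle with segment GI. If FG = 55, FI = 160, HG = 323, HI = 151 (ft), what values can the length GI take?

172 < GI < 215

From triangle FGI: |55 − 160| < GI < 55 + 160, i.e. 105 < GI < 215.
From triangle HGI: 172 < GI < 474.
Both must hold, so GI lies in the intersection.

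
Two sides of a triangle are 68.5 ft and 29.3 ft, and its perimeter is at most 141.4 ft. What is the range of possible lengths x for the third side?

Triangle inequality alone gives 39.2 < x < 97.8.
The perimeter condition gives x ≤ 141.4 − 68.5 − 29.3 = 43.6.
Intersecting the two: 39.2 < x ≤ 43.6.

39.2 < x ≤ 43.6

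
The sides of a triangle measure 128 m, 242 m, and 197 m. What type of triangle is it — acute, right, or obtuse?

Compare the square of the longest side to the sum of squares of the other two: 128² + 197² = 55193 < 58564 = 242².

obtuse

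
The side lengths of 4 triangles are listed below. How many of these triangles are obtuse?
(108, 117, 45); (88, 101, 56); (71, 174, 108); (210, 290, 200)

(108,117,45): 45²+108² = 13689 = 117² → right
(88,101,56): 56²+88² = 10880 > 10201 = 101² → acute
(71,174,108): 71²+108² = 16705 < 30276 = 174² → obtuse
(210,290,200): 200²+210² = 84100 = 290² → right
1 of the 4 is obtuse.

1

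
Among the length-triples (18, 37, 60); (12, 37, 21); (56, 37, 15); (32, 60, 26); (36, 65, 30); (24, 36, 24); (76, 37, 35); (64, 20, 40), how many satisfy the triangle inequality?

(18,37,60): 18+37 ≤ 60 → not valid
(12,21,37): 12+21 ≤ 37 → not valid
(15,37,56): 15+37 ≤ 56 → not valid
(26,32,60): 26+32 ≤ 60 → not valid
(30,36,65): 30+36 > 65 → valid
(24,24,36): 24+24 > 36 → valid
(35,37,76): 35+37 ≤ 76 → not valid
(20,40,64): 20+40 ≤ 64 → not valid
2 of the 8 triples form a triangle.

2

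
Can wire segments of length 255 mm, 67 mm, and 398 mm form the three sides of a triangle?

No

The longest side is 398, but the other two sum to only 322.
322 < 398, so the triangle inequality fails.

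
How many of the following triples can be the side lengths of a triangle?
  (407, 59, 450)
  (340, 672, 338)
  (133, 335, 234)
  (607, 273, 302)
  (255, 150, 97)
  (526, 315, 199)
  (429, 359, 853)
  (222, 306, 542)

(59,407,450): 59+407 > 450 → valid
(338,340,672): 338+340 > 672 → valid
(133,234,335): 133+234 > 335 → valid
(273,302,607): 273+302 ≤ 607 → not valid
(97,150,255): 97+150 ≤ 255 → not valid
(199,315,526): 199+315 ≤ 526 → not valid
(359,429,853): 359+429 ≤ 853 → not valid
(222,306,542): 222+306 ≤ 542 → not valid
3 of the 8 triples form a triangle.

3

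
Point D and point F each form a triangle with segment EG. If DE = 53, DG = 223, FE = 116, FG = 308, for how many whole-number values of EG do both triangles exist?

From triangle DEG: 170 < EG < 276.
From triangle FEG: 192 < EG < 424.
Intersection: 192 < EG < 276, so integers 193 through 275: 83 values.

83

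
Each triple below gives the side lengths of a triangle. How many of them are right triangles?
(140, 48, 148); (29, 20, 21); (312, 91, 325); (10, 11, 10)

3

(140,48,148): 48²+140² = 21904 = 148² → right
(29,20,21): 20²+21² = 841 = 29² → right
(312,91,325): 91²+312² = 105625 = 325² → right
(10,11,10): 10²+10² = 200 > 121 = 11² → acute
3 of the 4 are right.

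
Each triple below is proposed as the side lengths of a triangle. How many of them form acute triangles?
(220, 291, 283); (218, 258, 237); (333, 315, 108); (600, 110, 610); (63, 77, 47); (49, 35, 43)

(220,291,283): 220²+283² = 128489 > 84681 = 291² → acute
(218,258,237): 218²+237² = 103693 > 66564 = 258² → acute
(333,315,108): 108²+315² = 110889 = 333² → right
(600,110,610): 110²+600² = 372100 = 610² → right
(63,77,47): 47²+63² = 6178 > 5929 = 77² → acute
(49,35,43): 35²+43² = 3074 > 2401 = 49² → acute
4 of the 6 are acute.

4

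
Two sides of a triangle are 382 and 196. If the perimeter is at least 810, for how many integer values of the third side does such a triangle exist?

346

Triangle inequality: 186 < x < 578. Perimeter ≥ 810 gives x ≥ 810 − 382 − 196 = 232.
So 232 ≤ x < 578; integers 232 through 577: 346 values.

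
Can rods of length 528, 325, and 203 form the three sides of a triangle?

No

The two shorter sides sum to 528, exactly equal to the longest side 528.
That gives only a degenerate (flat) triangle — the inequality must be strict.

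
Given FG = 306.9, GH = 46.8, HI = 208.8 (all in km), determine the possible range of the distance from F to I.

51.3 ≤ FI ≤ 562.5 km

The maximum is all hops collinear in one direction: 306.9 + 46.8 + 208.8 = 562.5.
The longest hop is 306.9; the others sum to 255.6. Folding the others back against it leaves at least 306.9 − 255.6 = 51.3.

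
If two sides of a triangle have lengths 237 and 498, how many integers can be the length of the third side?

The third side lies in the open interval (261, 735).
Integers from 262 to 734 inclusive: 734 − 262 + 1 = 473.

473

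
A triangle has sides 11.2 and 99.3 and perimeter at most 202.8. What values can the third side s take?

88.1 < s ≤ 92.3

Triangle inequality alone gives 88.1 < s < 110.5.
The perimeter condition gives s ≤ 202.8 − 11.2 − 99.3 = 92.3.
Intersecting the two: 88.1 < s ≤ 92.3.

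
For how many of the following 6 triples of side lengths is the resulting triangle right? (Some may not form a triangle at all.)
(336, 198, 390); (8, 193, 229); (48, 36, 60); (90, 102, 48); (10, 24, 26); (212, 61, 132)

4

(336,198,390): 198²+336² = 152100 = 390² → right
(8,193,229): 8+193 ≤ 229, not a triangle
(48,36,60): 36²+48² = 3600 = 60² → right
(90,102,48): 48²+90² = 10404 = 102² → right
(10,24,26): 10²+24² = 676 = 26² → right
(212,61,132): 61+132 ≤ 212, not a triangle
4 of the 6 are right.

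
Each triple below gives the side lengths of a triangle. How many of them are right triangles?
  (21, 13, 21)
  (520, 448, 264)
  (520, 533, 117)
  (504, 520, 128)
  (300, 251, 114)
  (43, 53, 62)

(21,13,21): 13²+21² = 610 > 441 = 21² → acute
(520,448,264): 264²+448² = 270400 = 520² → right
(520,533,117): 117²+520² = 284089 = 533² → right
(504,520,128): 128²+504² = 270400 = 520² → right
(300,251,114): 114²+251² = 75997 < 90000 = 300² → obtuse
(43,53,62): 43²+53² = 4658 > 3844 = 62² → acute
3 of the 6 are right.

3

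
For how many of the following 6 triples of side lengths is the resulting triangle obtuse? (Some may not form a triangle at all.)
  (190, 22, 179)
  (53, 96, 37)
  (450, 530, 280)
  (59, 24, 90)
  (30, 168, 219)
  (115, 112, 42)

(190,22,179): 22²+179² = 32525 < 36100 = 190² → obtuse
(53,96,37): 37+53 ≤ 96, not a triangle
(450,530,280): 280²+450² = 280900 = 530² → right
(59,24,90): 24+59 ≤ 90, not a triangle
(30,168,219): 30+168 ≤ 219, not a triangle
(115,112,42): 42²+112² = 14308 > 13225 = 115² → acute
1 of the 6 is obtuse.

1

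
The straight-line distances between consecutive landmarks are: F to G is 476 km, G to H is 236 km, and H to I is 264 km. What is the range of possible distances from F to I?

The maximum is all hops collinear in one direction: 476 + 236 + 264 = 976.
The longest hop is 476; the others sum to 500. Since 476 ≤ 500, the path can fold back on itself completely, so the minimum distance is 0.

0 ≤ FI ≤ 976 km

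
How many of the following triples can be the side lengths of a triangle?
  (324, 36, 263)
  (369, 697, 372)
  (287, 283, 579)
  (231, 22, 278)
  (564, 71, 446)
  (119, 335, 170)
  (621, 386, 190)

1

(36,263,324): 36+263 ≤ 324 → not valid
(369,372,697): 369+372 > 697 → valid
(283,287,579): 283+287 ≤ 579 → not valid
(22,231,278): 22+231 ≤ 278 → not valid
(71,446,564): 71+446 ≤ 564 → not valid
(119,170,335): 119+170 ≤ 335 → not valid
(190,386,621): 190+386 ≤ 621 → not valid
1 of the 7 triples forms a triangle.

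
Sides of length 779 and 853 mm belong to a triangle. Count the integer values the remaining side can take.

1557

The third side lies in the open interval (74, 1632).
Integers from 75 to 1631 inclusive: 1631 − 75 + 1 = 1557.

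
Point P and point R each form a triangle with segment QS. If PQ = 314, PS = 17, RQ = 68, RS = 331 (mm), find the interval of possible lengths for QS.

From triangle PQS: |314 − 17| < QS < 314 + 17, i.e. 297 < QS < 331.
From triangle RQS: 263 < QS < 399.
Both must hold, so QS lies in the intersection.

297 < QS < 331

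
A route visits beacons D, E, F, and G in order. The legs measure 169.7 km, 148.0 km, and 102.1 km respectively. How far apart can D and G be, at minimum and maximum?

0 ≤ DG ≤ 419.8 km

The maximum is all hops collinear in one direction: 169.7 + 148.0 + 102.1 = 419.8.
The longest hop is 169.7; the others sum to 250.1. Since 169.7 ≤ 250.1, the path can fold back on itself completely, so the minimum distance is 0.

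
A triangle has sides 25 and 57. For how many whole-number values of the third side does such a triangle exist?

The third side lies in the open interval (32, 82).
Integers from 33 to 81 inclusive: 81 − 33 + 1 = 49.

49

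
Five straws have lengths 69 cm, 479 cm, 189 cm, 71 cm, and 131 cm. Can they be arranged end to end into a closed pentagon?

No

For a pentagon, each side must be shorter than the sum of the others.
Here the longest side is 479, but the remaining 4 sides sum to only 460.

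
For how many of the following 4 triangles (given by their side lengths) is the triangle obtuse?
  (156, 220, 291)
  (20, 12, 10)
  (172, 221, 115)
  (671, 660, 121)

(156,220,291): 156²+220² = 72736 < 84681 = 291² → obtuse
(20,12,10): 10²+12² = 244 < 400 = 20² → obtuse
(172,221,115): 115²+172² = 42809 < 48841 = 221² → obtuse
(671,660,121): 121²+660² = 450241 = 671² → right
3 of the 4 are obtuse.

3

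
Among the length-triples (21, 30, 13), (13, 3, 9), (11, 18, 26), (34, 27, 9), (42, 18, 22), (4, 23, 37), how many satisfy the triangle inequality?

(13,21,30): 13+21 > 30 → valid
(3,9,13): 3+9 ≤ 13 → not valid
(11,18,26): 11+18 > 26 → valid
(9,27,34): 9+27 > 34 → valid
(18,22,42): 18+22 ≤ 42 → not valid
(4,23,37): 4+23 ≤ 37 → not valid
3 of the 6 triples form a triangle.

3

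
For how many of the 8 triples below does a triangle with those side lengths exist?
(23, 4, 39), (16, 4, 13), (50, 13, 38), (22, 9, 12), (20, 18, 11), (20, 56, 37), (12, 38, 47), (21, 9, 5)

5

(4,23,39): 4+23 ≤ 39 → not valid
(4,13,16): 4+13 > 16 → valid
(13,38,50): 13+38 > 50 → valid
(9,12,22): 9+12 ≤ 22 → not valid
(11,18,20): 11+18 > 20 → valid
(20,37,56): 20+37 > 56 → valid
(12,38,47): 12+38 > 47 → valid
(5,9,21): 5+9 ≤ 21 → not valid
5 of the 8 triples form a triangle.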